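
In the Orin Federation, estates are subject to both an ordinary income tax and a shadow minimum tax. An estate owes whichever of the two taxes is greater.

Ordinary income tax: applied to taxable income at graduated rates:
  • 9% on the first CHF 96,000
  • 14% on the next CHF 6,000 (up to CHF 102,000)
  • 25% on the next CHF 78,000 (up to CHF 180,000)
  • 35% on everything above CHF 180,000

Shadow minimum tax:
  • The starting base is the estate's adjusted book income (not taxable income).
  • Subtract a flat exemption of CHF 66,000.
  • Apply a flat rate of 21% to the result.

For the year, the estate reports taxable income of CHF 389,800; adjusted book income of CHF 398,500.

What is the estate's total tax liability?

Ordinary income tax:
  CHF 96,000 × 9% = CHF 8,640
  CHF 6,000 × 14% = CHF 840
  CHF 78,000 × 25% = CHF 19,500
  CHF 209,800 × 35% = CHF 73,430
  → CHF 102,410

Shadow minimum tax:
  Base (adjusted book income): CHF 398,500
  Less exemption CHF 66,000 → base CHF 332,500
  CHF 332,500 × 21% = CHF 69,825

CHF 102,410 > CHF 69,825, so the ordinary income tax governs.

CHF 102,410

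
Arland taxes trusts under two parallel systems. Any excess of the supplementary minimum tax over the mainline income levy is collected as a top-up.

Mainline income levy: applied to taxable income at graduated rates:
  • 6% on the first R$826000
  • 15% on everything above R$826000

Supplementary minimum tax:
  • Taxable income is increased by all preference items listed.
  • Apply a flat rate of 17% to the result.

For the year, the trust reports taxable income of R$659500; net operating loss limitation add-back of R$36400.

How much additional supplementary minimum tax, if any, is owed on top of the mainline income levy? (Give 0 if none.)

R$78733

Supplementary minimum tax:
  Adjusted income: R$659500 + R$36400 = R$695900
  R$695900 × 17% = R$118303

Mainline income levy:
  R$659500 × 6% = R$39570

Excess of supplementary minimum tax over mainline income levy: R$118303 − R$39570 = R$78733.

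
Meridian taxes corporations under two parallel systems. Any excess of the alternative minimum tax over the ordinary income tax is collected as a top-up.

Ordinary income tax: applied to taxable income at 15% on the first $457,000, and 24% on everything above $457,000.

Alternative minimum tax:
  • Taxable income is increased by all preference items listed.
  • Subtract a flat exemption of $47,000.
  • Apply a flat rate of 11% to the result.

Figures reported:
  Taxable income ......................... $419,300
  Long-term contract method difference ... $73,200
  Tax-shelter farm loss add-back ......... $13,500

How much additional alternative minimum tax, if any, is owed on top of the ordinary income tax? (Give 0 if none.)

$0

Alternative minimum tax:
  Adjusted income: $419,300 + $73,200 + $13,500 = $506,000
  Less exemption $47,000 → base $459,000
  $459,000 × 11% = $50,490

Ordinary income tax:
  $419,300 × 15% = $62,895

$50,490 ≤ $62,895, so no add-on is due.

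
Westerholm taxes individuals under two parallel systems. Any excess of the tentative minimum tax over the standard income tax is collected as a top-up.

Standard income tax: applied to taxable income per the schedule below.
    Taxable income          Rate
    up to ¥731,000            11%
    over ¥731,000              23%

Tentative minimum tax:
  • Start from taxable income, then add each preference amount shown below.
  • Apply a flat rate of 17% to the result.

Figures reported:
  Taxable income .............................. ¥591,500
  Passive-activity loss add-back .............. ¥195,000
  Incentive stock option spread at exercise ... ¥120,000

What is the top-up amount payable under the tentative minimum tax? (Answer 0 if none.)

Standard income tax:
  ¥591,500 × 11% = ¥65,065

Tentative minimum tax:
  Adjusted income: ¥591,500 + ¥195,000 + ¥120,000 = ¥906,500
  ¥906,500 × 17% = ¥154,105

Excess of tentative minimum tax over standard income tax: ¥154,105 − ¥65,065 = ¥89,040.

¥89,040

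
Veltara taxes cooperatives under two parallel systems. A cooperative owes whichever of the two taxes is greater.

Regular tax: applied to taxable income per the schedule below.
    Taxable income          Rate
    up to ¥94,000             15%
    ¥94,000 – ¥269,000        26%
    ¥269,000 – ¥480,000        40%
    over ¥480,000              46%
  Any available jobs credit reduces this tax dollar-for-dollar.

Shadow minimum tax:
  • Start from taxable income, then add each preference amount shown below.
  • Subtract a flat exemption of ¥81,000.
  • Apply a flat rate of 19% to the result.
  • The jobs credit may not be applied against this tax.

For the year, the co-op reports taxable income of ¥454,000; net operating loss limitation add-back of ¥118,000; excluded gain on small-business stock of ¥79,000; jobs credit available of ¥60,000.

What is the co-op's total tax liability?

Shadow minimum tax:
  Adjusted income: ¥454,000 + ¥118,000 + ¥79,000 = ¥651,000
  Less exemption ¥81,000 → base ¥570,000
  ¥570,000 × 19% = ¥108,300

Regular tax:
  ¥94,000 × 15% = ¥14,100
  ¥175,000 × 26% = ¥45,500
  ¥185,000 × 40% = ¥74,000
  → ¥133,600
  Less jobs credit ¥60,000 → ¥73,600

¥108,300 > ¥73,600, so the shadow minimum tax is the binding amount.

¥108,300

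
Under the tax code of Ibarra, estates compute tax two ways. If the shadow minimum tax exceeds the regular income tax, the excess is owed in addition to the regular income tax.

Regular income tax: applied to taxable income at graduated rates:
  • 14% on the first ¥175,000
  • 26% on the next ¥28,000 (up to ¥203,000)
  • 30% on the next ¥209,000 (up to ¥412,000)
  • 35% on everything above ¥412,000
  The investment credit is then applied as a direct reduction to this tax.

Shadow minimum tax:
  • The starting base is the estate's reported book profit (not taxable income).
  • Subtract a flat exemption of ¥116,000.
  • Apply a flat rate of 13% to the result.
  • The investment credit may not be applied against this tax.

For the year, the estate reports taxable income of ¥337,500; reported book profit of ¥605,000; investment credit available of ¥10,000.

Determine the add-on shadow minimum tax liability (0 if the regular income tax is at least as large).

Shadow minimum tax:
  Base (reported book profit): ¥605,000
  Less exemption ¥116,000 → base ¥489,000
  ¥489,000 × 13% = ¥63,570

Regular income tax:
  ¥175,000 × 14% = ¥24,500
  ¥28,000 × 26% = ¥7,280
  ¥134,500 × 30% = ¥40,350
  → ¥72,130
  Less investment credit ¥10,000 → ¥62,130

Excess of shadow minimum tax over regular income tax: ¥63,570 − ¥62,130 = ¥1,440.

¥1,440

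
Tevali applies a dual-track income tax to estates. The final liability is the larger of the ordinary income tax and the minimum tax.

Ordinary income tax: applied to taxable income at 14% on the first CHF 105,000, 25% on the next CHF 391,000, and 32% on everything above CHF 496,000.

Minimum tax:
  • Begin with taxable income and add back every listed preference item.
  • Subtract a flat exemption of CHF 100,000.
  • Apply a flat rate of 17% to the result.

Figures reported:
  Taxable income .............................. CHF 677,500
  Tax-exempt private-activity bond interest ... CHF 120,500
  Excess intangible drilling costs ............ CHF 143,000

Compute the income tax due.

Minimum tax:
  Adjusted income: CHF 677,500 + CHF 120,500 + CHF 143,000 = CHF 941,000
  Less exemption CHF 100,000 → base CHF 841,000
  CHF 841,000 × 17% = CHF 142,970

Ordinary income tax:
  CHF 105,000 × 14% = CHF 14,700
  CHF 391,000 × 25% = CHF 97,750
  CHF 181,500 × 32% = CHF 58,080
  → CHF 170,530

CHF 170,530 > CHF 142,970, so the ordinary income tax governs.

CHF 170,530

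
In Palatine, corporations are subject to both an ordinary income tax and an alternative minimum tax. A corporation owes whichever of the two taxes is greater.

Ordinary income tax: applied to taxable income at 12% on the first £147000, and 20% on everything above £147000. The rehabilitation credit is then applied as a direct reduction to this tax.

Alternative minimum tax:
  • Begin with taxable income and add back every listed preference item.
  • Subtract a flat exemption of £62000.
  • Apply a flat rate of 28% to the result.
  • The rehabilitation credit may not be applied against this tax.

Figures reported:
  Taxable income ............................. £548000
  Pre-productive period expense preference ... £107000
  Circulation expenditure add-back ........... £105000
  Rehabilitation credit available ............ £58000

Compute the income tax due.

Alternative minimum tax:
  Adjusted income: £548000 + £107000 + £105000 = £760000
  Less exemption £62000 → base £698000
  £698000 × 28% = £195440

Ordinary income tax:
  £147000 × 12% = £17640
  £401000 × 20% = £80200
  → £97840
  Less rehabilitation credit £58000 → £39840

£195440 > £39840, so the alternative minimum tax is the binding amount.

£195440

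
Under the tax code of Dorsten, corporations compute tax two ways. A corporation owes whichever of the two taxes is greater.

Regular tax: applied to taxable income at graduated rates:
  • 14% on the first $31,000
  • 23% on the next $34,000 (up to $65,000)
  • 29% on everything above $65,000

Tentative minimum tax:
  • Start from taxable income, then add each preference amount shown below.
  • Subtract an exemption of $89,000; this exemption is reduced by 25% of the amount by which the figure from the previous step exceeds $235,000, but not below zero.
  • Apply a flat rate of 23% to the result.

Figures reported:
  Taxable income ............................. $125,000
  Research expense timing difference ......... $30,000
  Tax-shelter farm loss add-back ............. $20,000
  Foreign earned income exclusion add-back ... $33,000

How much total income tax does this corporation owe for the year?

$29,560

Tentative minimum tax:
  Adjusted income: $125,000 + $30,000 + $20,000 + $33,000 = $208,000
  Exemption: $208,000 ≤ $235,000, so full $89,000 applies
  Base: $208,000 − $89,000 = $119,000
  $119,000 × 23% = $27,370

Regular tax:
  $31,000 × 14% = $4,340
  $34,000 × 23% = $7,820
  $60,000 × 29% = $17,400
  → $29,560

$29,560 > $27,370, so the regular tax governs.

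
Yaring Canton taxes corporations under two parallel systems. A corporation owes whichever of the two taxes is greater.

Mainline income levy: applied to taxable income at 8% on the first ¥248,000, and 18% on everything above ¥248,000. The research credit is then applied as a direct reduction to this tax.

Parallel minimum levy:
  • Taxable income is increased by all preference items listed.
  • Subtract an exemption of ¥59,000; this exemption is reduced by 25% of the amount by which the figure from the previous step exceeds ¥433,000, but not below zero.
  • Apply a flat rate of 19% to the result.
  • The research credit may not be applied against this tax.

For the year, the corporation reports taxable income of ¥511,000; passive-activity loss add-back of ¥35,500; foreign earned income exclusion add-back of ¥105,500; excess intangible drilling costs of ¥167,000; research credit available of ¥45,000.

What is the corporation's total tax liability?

Mainline income levy:
  ¥248,000 × 8% = ¥19,840
  ¥263,000 × 18% = ¥47,340
  → ¥67,180
  Less research credit ¥45,000 → ¥22,180

Parallel minimum levy:
  Adjusted income: ¥511,000 + ¥35,500 + ¥105,500 + ¥167,000 = ¥819,000
  Exemption: 25% × (¥819,000 − ¥433,000) = ¥96,500 ≥ ¥59,000, so the exemption is fully phased out
  Base: ¥819,000 − ¥0 = ¥819,000
  ¥819,000 × 19% = ¥155,610

¥155,610 > ¥22,180, so the parallel minimum levy is the binding amount.

¥155,610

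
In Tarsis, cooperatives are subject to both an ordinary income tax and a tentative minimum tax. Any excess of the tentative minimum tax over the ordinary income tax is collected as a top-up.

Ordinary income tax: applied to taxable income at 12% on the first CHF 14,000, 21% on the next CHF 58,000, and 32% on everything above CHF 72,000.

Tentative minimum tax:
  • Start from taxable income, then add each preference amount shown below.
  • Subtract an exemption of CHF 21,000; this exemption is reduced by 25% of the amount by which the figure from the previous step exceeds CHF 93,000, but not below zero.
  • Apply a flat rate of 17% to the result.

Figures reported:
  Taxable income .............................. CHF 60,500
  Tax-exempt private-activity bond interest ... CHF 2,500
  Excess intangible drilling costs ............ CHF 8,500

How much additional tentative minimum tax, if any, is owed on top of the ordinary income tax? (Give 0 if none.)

Tentative minimum tax:
  Adjusted income: CHF 60,500 + CHF 2,500 + CHF 8,500 = CHF 71,500
  Exemption: CHF 71,500 ≤ CHF 93,000, so full CHF 21,000 applies
  Base: CHF 71,500 − CHF 21,000 = CHF 50,500
  CHF 50,500 × 17% = CHF 8,585

Ordinary income tax:
  CHF 14,000 × 12% = CHF 1,680
  CHF 46,500 × 21% = CHF 9,765
  → CHF 11,445

CHF 8,585 ≤ CHF 11,445, so no add-on is due.

CHF 0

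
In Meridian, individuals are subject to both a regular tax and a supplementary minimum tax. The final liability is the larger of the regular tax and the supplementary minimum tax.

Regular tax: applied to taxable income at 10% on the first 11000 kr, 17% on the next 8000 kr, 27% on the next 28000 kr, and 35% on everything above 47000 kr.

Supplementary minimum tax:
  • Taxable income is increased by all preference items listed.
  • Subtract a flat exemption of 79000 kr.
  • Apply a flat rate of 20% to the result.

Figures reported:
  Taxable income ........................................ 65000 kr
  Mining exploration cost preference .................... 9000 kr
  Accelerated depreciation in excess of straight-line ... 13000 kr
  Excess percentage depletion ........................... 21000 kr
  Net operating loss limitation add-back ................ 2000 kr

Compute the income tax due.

Supplementary minimum tax:
  Adjusted income: 65000 kr + 9000 kr + 13000 kr + 21000 kr + 2000 kr = 110000 kr
  Less exemption 79000 kr → base 31000 kr
  31000 kr × 20% = 6200 kr

Regular tax:
  11000 kr × 10% = 1100 kr
  8000 kr × 17% = 1360 kr
  28000 kr × 27% = 7560 kr
  18000 kr × 35% = 6300 kr
  → 16320 kr

16320 kr > 6200 kr, so the regular tax governs.

16320 kr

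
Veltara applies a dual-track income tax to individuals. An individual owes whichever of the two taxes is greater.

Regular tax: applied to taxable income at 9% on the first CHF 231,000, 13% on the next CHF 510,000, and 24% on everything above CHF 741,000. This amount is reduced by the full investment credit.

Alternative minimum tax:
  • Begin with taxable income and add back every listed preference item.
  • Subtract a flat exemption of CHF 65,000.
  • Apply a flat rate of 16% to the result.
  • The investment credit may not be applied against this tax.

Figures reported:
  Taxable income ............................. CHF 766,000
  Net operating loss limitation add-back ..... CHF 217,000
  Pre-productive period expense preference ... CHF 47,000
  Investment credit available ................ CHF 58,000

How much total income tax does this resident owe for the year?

CHF 154,400

Regular tax:
  CHF 231,000 × 9% = CHF 20,790
  CHF 510,000 × 13% = CHF 66,300
  CHF 25,000 × 24% = CHF 6,000
  → CHF 93,090
  Less investment credit CHF 58,000 → CHF 35,090

Alternative minimum tax:
  Adjusted income: CHF 766,000 + CHF 217,000 + CHF 47,000 = CHF 1,030,000
  Less exemption CHF 65,000 → base CHF 965,000
  CHF 965,000 × 16% = CHF 154,400

CHF 154,400 > CHF 35,090, so the alternative minimum tax is the binding amount.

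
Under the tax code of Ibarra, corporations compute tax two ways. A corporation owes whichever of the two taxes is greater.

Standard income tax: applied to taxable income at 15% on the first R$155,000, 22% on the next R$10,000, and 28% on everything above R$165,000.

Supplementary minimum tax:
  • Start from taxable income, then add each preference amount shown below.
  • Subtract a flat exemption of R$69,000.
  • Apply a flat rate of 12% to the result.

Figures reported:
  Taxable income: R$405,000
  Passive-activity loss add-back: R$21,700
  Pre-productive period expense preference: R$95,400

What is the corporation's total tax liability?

R$92,650

Supplementary minimum tax:
  Adjusted income: R$405,000 + R$21,700 + R$95,400 = R$522,100
  Less exemption R$69,000 → base R$453,100
  R$453,100 × 12% = R$54,372

Standard income tax:
  R$155,000 × 15% = R$23,250
  R$10,000 × 22% = R$2,200
  R$240,000 × 28% = R$67,200
  → R$92,650

R$92,650 > R$54,372, so the standard income tax governs.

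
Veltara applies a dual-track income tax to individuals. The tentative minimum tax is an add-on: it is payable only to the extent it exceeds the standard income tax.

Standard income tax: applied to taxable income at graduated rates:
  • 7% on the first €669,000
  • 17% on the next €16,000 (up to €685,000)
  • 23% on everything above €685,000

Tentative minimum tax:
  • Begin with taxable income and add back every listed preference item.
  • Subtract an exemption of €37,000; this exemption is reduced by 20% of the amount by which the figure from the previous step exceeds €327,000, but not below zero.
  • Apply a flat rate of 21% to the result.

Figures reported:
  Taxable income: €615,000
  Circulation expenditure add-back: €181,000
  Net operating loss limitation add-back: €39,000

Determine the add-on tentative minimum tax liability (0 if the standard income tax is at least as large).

Tentative minimum tax:
  Adjusted income: €615,000 + €181,000 + €39,000 = €835,000
  Exemption: 20% × (€835,000 − €327,000) = €101,600 ≥ €37,000, so the exemption is fully phased out
  Base: €835,000 − €0 = €835,000
  €835,000 × 21% = €175,350

Standard income tax:
  €615,000 × 7% = €43,050

Excess of tentative minimum tax over standard income tax: €175,350 − €43,050 = €132,300.

€132,300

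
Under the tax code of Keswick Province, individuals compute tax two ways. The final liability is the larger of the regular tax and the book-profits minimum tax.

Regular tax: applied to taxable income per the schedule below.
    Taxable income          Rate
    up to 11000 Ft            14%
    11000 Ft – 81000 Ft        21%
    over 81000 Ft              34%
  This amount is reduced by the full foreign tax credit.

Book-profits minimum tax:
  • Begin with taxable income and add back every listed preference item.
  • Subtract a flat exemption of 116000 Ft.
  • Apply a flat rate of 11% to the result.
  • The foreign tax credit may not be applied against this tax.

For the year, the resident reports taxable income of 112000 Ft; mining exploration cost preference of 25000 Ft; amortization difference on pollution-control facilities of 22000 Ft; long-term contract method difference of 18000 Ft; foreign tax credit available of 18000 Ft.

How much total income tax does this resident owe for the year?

Regular tax:
  11000 Ft × 14% = 1540 Ft
  70000 Ft × 21% = 14700 Ft
  31000 Ft × 34% = 10540 Ft
  → 26780 Ft
  Less foreign tax credit 18000 Ft → 8780 Ft

Book-profits minimum tax:
  Adjusted income: 112000 Ft + 25000 Ft + 22000 Ft + 18000 Ft = 177000 Ft
  Less exemption 116000 Ft → base 61000 Ft
  61000 Ft × 11% = 6710 Ft

8780 Ft > 6710 Ft, so the regular tax governs.

8780 Ft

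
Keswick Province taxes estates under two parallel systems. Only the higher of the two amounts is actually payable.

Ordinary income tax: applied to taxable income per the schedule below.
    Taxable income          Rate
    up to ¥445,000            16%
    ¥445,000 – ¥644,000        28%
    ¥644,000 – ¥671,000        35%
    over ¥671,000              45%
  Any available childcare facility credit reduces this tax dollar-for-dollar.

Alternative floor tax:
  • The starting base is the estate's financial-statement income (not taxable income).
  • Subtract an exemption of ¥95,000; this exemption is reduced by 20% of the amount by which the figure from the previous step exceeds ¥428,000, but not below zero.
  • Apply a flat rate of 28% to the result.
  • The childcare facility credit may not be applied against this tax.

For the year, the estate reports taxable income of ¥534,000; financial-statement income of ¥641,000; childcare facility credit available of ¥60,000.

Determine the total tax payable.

¥164,808

Alternative floor tax:
  Base (financial-statement income): ¥641,000
  Exemption: ¥95,000 − 20% × (¥641,000 − ¥428,000) = ¥95,000 − ¥42,600 = ¥52,400
  Base: ¥641,000 − ¥52,400 = ¥588,600
  ¥588,600 × 28% = ¥164,808

Ordinary income tax:
  ¥445,000 × 16% = ¥71,200
  ¥89,000 × 28% = ¥24,920
  → ¥96,120
  Less childcare facility credit ¥60,000 → ¥36,120

¥164,808 > ¥36,120, so the alternative floor tax is the binding amount.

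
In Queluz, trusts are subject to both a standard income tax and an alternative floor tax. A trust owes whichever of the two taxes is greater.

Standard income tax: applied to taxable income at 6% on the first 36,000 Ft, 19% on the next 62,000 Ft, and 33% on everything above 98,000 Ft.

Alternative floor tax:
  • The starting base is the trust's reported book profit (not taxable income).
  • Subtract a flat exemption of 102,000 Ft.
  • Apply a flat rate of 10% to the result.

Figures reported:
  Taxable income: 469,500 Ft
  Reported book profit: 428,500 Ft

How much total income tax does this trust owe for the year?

Standard income tax:
  36,000 Ft × 6% = 2,160 Ft
  62,000 Ft × 19% = 11,780 Ft
  371,500 Ft × 33% = 122,595 Ft
  → 136,535 Ft

Alternative floor tax:
  Base (reported book profit): 428,500 Ft
  Less exemption 102,000 Ft → base 326,500 Ft
  326,500 Ft × 10% = 32,650 Ft

136,535 Ft > 32,650 Ft, so the standard income tax governs.

136,535 Ft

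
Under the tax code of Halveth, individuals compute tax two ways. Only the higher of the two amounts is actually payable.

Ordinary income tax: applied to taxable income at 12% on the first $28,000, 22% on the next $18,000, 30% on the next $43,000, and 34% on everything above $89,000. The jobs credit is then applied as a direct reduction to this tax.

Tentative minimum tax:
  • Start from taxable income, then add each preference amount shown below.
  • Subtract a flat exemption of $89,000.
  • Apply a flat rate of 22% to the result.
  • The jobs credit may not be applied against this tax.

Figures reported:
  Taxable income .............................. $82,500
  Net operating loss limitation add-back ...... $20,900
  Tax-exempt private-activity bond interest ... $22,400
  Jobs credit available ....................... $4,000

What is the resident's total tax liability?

Tentative minimum tax:
  Adjusted income: $82,500 + $20,900 + $22,400 = $125,800
  Less exemption $89,000 → base $36,800
  $36,800 × 22% = $8,096

Ordinary income tax:
  $28,000 × 12% = $3,360
  $18,000 × 22% = $3,960
  $36,500 × 30% = $10,950
  → $18,270
  Less jobs credit $4,000 → $14,270

$14,270 > $8,096, so the ordinary income tax governs.

$14,270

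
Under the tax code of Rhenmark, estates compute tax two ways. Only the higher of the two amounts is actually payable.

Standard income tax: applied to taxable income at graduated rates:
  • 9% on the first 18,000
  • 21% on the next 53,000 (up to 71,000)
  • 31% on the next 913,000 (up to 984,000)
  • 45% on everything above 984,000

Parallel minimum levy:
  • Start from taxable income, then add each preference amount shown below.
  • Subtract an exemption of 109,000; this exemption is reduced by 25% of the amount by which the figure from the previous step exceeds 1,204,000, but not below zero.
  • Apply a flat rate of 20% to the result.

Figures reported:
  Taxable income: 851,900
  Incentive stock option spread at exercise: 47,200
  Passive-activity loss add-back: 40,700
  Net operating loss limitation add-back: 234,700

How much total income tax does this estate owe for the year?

254,829

Parallel minimum levy:
  Adjusted income: 851,900 + 47,200 + 40,700 + 234,700 = 1,174,500
  Exemption: 1,174,500 ≤ 1,204,000, so full 109,000 applies
  Base: 1,174,500 − 109,000 = 1,065,500
  1,065,500 × 20% = 213,100

Standard income tax:
  18,000 × 9% = 1,620
  53,000 × 21% = 11,130
  780,900 × 31% = 242,079
  → 254,829

254,829 > 213,100, so the standard income tax governs.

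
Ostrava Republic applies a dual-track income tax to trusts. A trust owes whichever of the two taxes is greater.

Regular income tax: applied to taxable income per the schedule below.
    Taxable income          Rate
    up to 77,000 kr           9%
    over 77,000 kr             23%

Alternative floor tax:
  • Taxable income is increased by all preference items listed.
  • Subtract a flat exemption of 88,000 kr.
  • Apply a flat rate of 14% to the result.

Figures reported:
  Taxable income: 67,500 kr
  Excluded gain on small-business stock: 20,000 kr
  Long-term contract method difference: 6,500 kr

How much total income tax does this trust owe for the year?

Alternative floor tax:
  Adjusted income: 67,500 kr + 20,000 kr + 6,500 kr = 94,000 kr
  Less exemption 88,000 kr → base 6,000 kr
  6,000 kr × 14% = 840 kr

Regular income tax:
  67,500 kr × 9% = 6,075 kr

6,075 kr > 840 kr, so the regular income tax governs.

6,075 kr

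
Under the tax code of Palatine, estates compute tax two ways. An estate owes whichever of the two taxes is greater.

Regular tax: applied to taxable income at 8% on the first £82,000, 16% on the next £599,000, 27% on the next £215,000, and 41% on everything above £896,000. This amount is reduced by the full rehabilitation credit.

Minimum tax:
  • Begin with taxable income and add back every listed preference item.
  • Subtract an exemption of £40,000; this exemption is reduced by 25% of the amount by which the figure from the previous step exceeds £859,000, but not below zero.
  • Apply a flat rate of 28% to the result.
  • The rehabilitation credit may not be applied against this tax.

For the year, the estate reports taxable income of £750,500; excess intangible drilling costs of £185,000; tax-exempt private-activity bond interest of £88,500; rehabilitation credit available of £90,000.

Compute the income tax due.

Regular tax:
  £82,000 × 8% = £6,560
  £599,000 × 16% = £95,840
  £69,500 × 27% = £18,765
  → £121,165
  Less rehabilitation credit £90,000 → £31,165

Minimum tax:
  Adjusted income: £750,500 + £185,000 + £88,500 = £1,024,000
  Exemption: 25% × (£1,024,000 − £859,000) = £41,250 ≥ £40,000, so the exemption is fully phased out
  Base: £1,024,000 − £0 = £1,024,000
  £1,024,000 × 28% = £286,720

£286,720 > £31,165, so the minimum tax is the binding amount.

£286,720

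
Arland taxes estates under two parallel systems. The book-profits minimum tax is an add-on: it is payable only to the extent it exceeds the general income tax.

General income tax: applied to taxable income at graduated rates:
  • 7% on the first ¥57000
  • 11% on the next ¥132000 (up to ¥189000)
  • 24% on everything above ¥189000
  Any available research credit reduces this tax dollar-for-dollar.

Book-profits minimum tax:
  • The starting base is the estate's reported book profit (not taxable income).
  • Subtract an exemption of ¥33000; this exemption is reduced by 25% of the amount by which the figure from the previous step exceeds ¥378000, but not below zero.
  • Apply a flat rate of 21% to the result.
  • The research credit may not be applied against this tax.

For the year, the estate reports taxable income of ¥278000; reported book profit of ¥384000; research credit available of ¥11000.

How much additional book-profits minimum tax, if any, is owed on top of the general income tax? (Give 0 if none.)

¥45155

Book-profits minimum tax:
  Base (reported book profit): ¥384000
  Exemption: ¥33000 − 25% × (¥384000 − ¥378000) = ¥33000 − ¥1500 = ¥31500
  Base: ¥384000 − ¥31500 = ¥352500
  ¥352500 × 21% = ¥74025

General income tax:
  ¥57000 × 7% = ¥3990
  ¥132000 × 11% = ¥14520
  ¥89000 × 24% = ¥21360
  → ¥39870
  Less research credit ¥11000 → ¥28870

Excess of book-profits minimum tax over general income tax: ¥74025 − ¥28870 = ¥45155.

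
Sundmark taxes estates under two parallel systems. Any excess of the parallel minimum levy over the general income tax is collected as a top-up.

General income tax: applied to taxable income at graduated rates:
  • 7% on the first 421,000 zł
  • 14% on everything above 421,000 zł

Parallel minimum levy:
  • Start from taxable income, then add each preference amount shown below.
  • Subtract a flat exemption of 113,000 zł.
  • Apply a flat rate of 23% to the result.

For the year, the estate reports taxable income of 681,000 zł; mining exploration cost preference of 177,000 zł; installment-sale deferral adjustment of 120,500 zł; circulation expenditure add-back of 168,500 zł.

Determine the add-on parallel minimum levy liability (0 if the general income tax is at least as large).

171,950 zł

Parallel minimum levy:
  Adjusted income: 681,000 zł + 177,000 zł + 120,500 zł + 168,500 zł = 1,147,000 zł
  Less exemption 113,000 zł → base 1,034,000 zł
  1,034,000 zł × 23% = 237,820 zł

General income tax:
  421,000 zł × 7% = 29,470 zł
  260,000 zł × 14% = 36,400 zł
  → 65,870 zł

Excess of parallel minimum levy over general income tax: 237,820 zł − 65,870 zł = 171,950 zł.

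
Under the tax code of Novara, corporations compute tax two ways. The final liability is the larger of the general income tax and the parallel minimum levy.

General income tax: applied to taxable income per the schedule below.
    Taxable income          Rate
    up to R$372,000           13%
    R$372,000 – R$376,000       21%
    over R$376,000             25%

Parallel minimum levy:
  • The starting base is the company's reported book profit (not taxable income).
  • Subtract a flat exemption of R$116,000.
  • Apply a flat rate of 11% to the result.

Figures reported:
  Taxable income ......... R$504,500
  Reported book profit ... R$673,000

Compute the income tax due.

General income tax:
  R$372,000 × 13% = R$48,360
  R$4,000 × 21% = R$840
  R$128,500 × 25% = R$32,125
  → R$81,325

Parallel minimum levy:
  Base (reported book profit): R$673,000
  Less exemption R$116,000 → base R$557,000
  R$557,000 × 11% = R$61,270

R$81,325 > R$61,270, so the general income tax governs.

R$81,325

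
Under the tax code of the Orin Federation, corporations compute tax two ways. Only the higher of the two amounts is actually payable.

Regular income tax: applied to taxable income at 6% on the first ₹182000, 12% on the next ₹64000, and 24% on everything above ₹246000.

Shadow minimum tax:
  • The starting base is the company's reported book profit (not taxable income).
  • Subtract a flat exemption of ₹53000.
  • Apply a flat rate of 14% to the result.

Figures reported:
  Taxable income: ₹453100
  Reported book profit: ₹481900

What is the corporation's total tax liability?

Regular income tax:
  ₹182000 × 6% = ₹10920
  ₹64000 × 12% = ₹7680
  ₹207100 × 24% = ₹49704
  → ₹68304

Shadow minimum tax:
  Base (reported book profit): ₹481900
  Less exemption ₹53000 → base ₹428900
  ₹428900 × 14% = ₹60046

₹68304 > ₹60046, so the regular income tax governs.

₹68304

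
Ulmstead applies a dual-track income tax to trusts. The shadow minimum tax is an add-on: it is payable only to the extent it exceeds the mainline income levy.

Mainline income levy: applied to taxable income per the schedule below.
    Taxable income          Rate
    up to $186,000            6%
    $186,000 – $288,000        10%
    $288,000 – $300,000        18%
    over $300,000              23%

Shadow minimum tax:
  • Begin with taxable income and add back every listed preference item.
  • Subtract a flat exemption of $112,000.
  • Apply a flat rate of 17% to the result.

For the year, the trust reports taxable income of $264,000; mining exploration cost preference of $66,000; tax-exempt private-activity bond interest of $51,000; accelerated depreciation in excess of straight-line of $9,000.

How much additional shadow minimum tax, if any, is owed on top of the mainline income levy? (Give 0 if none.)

$28,300

Shadow minimum tax:
  Adjusted income: $264,000 + $66,000 + $51,000 + $9,000 = $390,000
  Less exemption $112,000 → base $278,000
  $278,000 × 17% = $47,260

Mainline income levy:
  $186,000 × 6% = $11,160
  $78,000 × 10% = $7,800
  → $18,960

Excess of shadow minimum tax over mainline income levy: $47,260 − $18,960 = $28,300.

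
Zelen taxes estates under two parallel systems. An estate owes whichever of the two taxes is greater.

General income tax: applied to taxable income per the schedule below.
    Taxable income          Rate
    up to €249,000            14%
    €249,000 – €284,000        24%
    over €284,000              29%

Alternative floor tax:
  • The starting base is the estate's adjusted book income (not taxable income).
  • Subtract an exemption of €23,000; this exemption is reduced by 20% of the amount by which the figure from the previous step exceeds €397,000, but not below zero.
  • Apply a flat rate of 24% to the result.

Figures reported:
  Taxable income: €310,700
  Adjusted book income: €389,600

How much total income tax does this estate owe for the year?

Alternative floor tax:
  Base (adjusted book income): €389,600
  Exemption: €389,600 ≤ €397,000, so full €23,000 applies
  Base: €389,600 − €23,000 = €366,600
  €366,600 × 24% = €87,984

General income tax:
  €249,000 × 14% = €34,860
  €35,000 × 24% = €8,400
  €26,700 × 29% = €7,743
  → €51,003

€87,984 > €51,003, so the alternative floor tax is the binding amount.

€87,984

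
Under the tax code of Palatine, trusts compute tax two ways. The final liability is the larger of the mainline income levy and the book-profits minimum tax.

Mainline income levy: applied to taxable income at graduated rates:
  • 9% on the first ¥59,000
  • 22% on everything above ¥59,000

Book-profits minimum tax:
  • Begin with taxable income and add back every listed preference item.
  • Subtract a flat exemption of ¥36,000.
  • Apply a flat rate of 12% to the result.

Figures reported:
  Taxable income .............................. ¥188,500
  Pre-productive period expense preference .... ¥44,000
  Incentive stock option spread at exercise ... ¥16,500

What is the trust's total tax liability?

Book-profits minimum tax:
  Adjusted income: ¥188,500 + ¥44,000 + ¥16,500 = ¥249,000
  Less exemption ¥36,000 → base ¥213,000
  ¥213,000 × 12% = ¥25,560

Mainline income levy:
  ¥59,000 × 9% = ¥5,310
  ¥129,500 × 22% = ¥28,490
  → ¥33,800

¥33,800 > ¥25,560, so the mainline income levy governs.

¥33,800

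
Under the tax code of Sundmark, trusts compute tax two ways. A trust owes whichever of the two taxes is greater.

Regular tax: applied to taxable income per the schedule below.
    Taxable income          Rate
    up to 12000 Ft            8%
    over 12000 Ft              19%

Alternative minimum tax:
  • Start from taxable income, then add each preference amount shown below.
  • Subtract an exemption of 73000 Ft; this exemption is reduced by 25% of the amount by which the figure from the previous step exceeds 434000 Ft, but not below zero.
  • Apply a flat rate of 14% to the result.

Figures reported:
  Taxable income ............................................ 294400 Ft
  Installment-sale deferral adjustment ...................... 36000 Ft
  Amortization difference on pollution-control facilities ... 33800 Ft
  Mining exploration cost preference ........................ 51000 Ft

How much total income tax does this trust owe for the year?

Regular tax:
  12000 Ft × 8% = 960 Ft
  282400 Ft × 19% = 53656 Ft
  → 54616 Ft

Alternative minimum tax:
  Adjusted income: 294400 Ft + 36000 Ft + 33800 Ft + 51000 Ft = 415200 Ft
  Exemption: 415200 Ft ≤ 434000 Ft, so full 73000 Ft applies
  Base: 415200 Ft − 73000 Ft = 342200 Ft
  342200 Ft × 14% = 47908 Ft

54616 Ft > 47908 Ft, so the regular tax governs.

54616 Ft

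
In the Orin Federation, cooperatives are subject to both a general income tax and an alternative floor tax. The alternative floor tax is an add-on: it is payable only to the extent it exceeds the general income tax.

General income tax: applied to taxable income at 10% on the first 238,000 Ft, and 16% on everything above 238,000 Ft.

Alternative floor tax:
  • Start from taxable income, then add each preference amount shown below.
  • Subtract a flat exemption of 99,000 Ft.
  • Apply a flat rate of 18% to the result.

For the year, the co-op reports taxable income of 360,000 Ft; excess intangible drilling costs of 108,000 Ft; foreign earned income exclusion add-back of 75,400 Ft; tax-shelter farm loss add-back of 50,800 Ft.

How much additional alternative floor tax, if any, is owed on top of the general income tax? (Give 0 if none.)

Alternative floor tax:
  Adjusted income: 360,000 Ft + 108,000 Ft + 75,400 Ft + 50,800 Ft = 594,200 Ft
  Less exemption 99,000 Ft → base 495,200 Ft
  495,200 Ft × 18% = 89,136 Ft

General income tax:
  238,000 Ft × 10% = 23,800 Ft
  122,000 Ft × 16% = 19,520 Ft
  → 43,320 Ft

Excess of alternative floor tax over general income tax: 89,136 Ft − 43,320 Ft = 45,816 Ft.

45,816 Ft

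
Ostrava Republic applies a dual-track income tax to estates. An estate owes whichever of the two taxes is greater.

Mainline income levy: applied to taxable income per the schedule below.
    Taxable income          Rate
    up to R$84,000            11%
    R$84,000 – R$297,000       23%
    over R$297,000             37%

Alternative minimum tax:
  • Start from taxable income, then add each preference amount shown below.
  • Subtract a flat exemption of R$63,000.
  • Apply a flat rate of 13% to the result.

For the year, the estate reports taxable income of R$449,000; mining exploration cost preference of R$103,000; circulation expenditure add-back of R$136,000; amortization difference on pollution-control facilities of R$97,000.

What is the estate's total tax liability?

Alternative minimum tax:
  Adjusted income: R$449,000 + R$103,000 + R$136,000 + R$97,000 = R$785,000
  Less exemption R$63,000 → base R$722,000
  R$722,000 × 13% = R$93,860

Mainline income levy:
  R$84,000 × 11% = R$9,240
  R$213,000 × 23% = R$48,990
  R$152,000 × 37% = R$56,240
  → R$114,470

R$114,470 > R$93,860, so the mainline income levy governs.

R$114,470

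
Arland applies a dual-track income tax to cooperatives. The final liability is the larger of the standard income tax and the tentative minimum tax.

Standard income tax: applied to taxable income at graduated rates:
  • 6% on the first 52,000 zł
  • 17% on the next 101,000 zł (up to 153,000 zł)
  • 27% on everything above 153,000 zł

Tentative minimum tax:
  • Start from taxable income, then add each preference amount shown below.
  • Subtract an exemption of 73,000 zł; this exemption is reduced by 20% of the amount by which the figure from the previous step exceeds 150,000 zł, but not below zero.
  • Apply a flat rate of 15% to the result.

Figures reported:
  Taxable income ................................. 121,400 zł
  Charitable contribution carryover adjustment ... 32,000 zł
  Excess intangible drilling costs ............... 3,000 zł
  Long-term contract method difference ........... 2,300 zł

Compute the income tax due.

Tentative minimum tax:
  Adjusted income: 121,400 zł + 32,000 zł + 3,000 zł + 2,300 zł = 158,700 zł
  Exemption: 73,000 zł − 20% × (158,700 zł − 150,000 zł) = 73,000 zł − 1,740 zł = 71,260 zł
  Base: 158,700 zł − 71,260 zł = 87,440 zł
  87,440 zł × 15% = 13,116 zł

Standard income tax:
  52,000 zł × 6% = 3,120 zł
  69,400 zł × 17% = 11,798 zł
  → 14,918 zł

14,918 zł > 13,116 zł, so the standard income tax governs.

14,918 zł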